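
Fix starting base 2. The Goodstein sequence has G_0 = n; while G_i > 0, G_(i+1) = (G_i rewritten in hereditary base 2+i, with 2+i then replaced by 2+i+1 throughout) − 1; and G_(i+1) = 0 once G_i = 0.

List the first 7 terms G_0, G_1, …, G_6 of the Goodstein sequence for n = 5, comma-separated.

5, 27, 255, 467, 775, 1197, 1751

(0) 5|_2 = 2^2 + 1 ↦ 3^3 + 1|_3 = 28 ⇒ 27
(1) 27|_3 = 3^3 ↦ 4^4|_4 = 256 ⇒ 255
(2) 255|_4 = 3·4^3 + 3·4^2 + 3·4 + 3 ↦ 3·5^3 + 3·5^2 + 3·5 + 3|_5 = 468 ⇒ 467
(3) 467|_5 = 3·5^3 + 3·5^2 + 3·5 + 2 ↦ 3·6^3 + 3·6^2 + 3·6 + 2|_6 = 776 ⇒ 775
(4) 775|_6 = 3·6^3 + 3·6^2 + 3·6 + 1 ↦ 3·7^3 + 3·7^2 + 3·7 + 1|_7 = 1198 ⇒ 1197
(5) 1197|_7 = 3·7^3 + 3·7^2 + 3·7 ↦ 3·8^3 + 3·8^2 + 3·8|_8 = 1752 ⇒ 1751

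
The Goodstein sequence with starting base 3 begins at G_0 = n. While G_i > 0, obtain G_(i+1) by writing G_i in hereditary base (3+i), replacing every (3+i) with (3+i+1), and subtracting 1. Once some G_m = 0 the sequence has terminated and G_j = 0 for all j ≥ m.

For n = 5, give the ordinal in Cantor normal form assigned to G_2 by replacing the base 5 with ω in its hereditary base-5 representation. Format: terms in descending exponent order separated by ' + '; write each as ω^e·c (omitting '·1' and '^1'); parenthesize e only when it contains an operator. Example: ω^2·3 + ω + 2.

G_0=5  [base 3] 3 + 2  →[3↦4]→  4 + 2 = 6  −1 ⇒ G_1=5
G_1=5  [base 4] 4 + 1  →[4↦5]→  5 + 1 = 6  −1 ⇒ G_2=5

ω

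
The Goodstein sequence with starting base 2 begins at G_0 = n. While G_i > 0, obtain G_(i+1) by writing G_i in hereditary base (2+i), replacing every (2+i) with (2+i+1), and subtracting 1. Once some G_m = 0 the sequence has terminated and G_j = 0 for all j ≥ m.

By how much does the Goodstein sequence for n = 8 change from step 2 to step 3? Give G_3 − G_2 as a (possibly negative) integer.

5757

G_0 = 8. HB_2(8) = 2^(2 + 1). Bump = 81. G_1 = 80.
G_1 = 80. HB_3(80) = 2·3^3 + 2·3^2 + 2·3 + 2. Bump = 554. G_2 = 553.
G_2 = 553. HB_4(553) = 2·4^4 + 2·4^2 + 2·4 + 1. Bump = 6311. G_3 = 6310.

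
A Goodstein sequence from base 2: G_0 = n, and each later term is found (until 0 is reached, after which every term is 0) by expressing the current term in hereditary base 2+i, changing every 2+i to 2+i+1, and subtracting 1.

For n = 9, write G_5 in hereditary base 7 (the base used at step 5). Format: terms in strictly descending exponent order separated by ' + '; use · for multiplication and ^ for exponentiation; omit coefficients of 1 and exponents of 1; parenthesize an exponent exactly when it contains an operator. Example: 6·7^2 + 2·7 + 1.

[0] 9 ≡ 2^(2 + 1) + 1 (base 2). Lift 3: 82. −1: 81.
[1] 81 ≡ 3^(3 + 1) (base 3). Lift 4: 1024. −1: 1023.
[2] 1023 ≡ 3·4^4 + 3·4^3 + 3·4^2 + 3·4 + 3 (base 4). Lift 5: 9843. −1: 9842.
[3] 9842 ≡ 3·5^5 + 3·5^3 + 3·5^2 + 3·5 + 2 (base 5). Lift 6: 140744. −1: 140743.
[4] 140743 ≡ 3·6^6 + 3·6^3 + 3·6^2 + 3·6 + 1 (base 6). Lift 7: 2471827. −1: 2471826.
[5] 2471826 ≡ 3·7^7 + 3·7^3 + 3·7^2 + 3·7 (base 7). Lift 8: 50333400. −1: 50333399.

3·7^7 + 3·7^3 + 3·7^2 + 3·7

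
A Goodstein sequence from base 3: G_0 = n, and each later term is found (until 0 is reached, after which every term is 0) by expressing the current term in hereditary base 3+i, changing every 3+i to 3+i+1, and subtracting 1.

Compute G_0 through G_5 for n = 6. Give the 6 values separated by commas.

(0) 6|_3 = 2·3 ↦ 2·4|_4 = 8 ⇒ 7
(1) 7|_4 = 4 + 3 ↦ 5 + 3|_5 = 8 ⇒ 7
(2) 7|_5 = 5 + 2 ↦ 6 + 2|_6 = 8 ⇒ 7
(3) 7|_6 = 6 + 1 ↦ 7 + 1|_7 = 8 ⇒ 7
(4) 7|_7 = 7 ↦ 8|_8 = 8 ⇒ 7

6, 7, 7, 7, 7, 7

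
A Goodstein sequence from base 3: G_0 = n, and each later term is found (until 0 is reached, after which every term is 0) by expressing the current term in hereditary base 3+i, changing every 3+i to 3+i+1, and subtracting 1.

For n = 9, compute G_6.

[0] 9 ≡ 3^2 (base 3). Lift 4: 16. −1: 15.
[1] 15 ≡ 3·4 + 3 (base 4). Lift 5: 18. −1: 17.
[2] 17 ≡ 3·5 + 2 (base 5). Lift 6: 20. −1: 19.
[3] 19 ≡ 3·6 + 1 (base 6). Lift 7: 22. −1: 21.
[4] 21 ≡ 3·7 (base 7). Lift 8: 24. −1: 23.
[5] 23 ≡ 2·8 + 7 (base 8). Lift 9: 25. −1: 24.

24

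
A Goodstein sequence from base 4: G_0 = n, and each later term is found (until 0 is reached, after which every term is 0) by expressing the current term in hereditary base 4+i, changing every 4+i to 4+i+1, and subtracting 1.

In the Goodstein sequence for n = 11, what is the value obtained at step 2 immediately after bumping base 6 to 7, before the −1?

step 0: 11 = 2·4 + 3; sub 5 for 4: 2·5 + 3; = 13; G_1 = 13−1 = 12
step 1: 12 = 2·5 + 2; sub 6 for 5: 2·6 + 2; = 14; G_2 = 14−1 = 13
step 2: 13 = 2·6 + 1; sub 7 for 6: 2·7 + 1; = 15; G_3 = 15−1 = 14

15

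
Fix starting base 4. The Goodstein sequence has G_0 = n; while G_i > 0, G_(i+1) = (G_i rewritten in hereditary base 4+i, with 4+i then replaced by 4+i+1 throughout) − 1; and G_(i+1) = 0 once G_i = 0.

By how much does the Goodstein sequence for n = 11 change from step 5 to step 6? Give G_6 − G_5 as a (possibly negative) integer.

0

G_0=11  [base 4] 2·4 + 3  →[4↦5]→  2·5 + 3 = 13  −1 ⇒ G_1=12
G_1=12  [base 5] 2·5 + 2  →[5↦6]→  2·6 + 2 = 14  −1 ⇒ G_2=13
G_2=13  [base 6] 2·6 + 1  →[6↦7]→  2·7 + 1 = 15  −1 ⇒ G_3=14
G_3=14  [base 7] 2·7  →[7↦8]→  2·8 = 16  −1 ⇒ G_4=15
G_4=15  [base 8] 8 + 7  →[8↦9]→  9 + 7 = 16  −1 ⇒ G_5=15
G_5=15  [base 9] 9 + 6  →[9↦10]→  10 + 6 = 16  −1 ⇒ G_6=15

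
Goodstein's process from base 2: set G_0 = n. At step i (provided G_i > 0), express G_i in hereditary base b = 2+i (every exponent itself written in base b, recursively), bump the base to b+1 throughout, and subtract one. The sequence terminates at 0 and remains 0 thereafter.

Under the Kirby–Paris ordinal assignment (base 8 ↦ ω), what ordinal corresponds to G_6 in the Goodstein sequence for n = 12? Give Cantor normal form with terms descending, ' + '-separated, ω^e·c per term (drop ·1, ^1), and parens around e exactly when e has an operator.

(0) 12|_2 = 2^(2 + 1) + 2^2 ↦ 3^(3 + 1) + 3^3|_3 = 108 ⇒ 107
(1) 107|_3 = 3^(3 + 1) + 2·3^2 + 2·3 + 2 ↦ 4^(4 + 1) + 2·4^2 + 2·4 + 2|_4 = 1066 ⇒ 1065
(2) 1065|_4 = 4^(4 + 1) + 2·4^2 + 2·4 + 1 ↦ 5^(5 + 1) + 2·5^2 + 2·5 + 1|_5 = 15686 ⇒ 15685
(3) 15685|_5 = 5^(5 + 1) + 2·5^2 + 2·5 ↦ 6^(6 + 1) + 2·6^2 + 2·6|_6 = 280020 ⇒ 280019
(4) 280019|_6 = 6^(6 + 1) + 2·6^2 + 6 + 5 ↦ 7^(7 + 1) + 2·7^2 + 7 + 5|_7 = 5764911 ⇒ 5764910
(5) 5764910|_7 = 7^(7 + 1) + 2·7^2 + 7 + 4 ↦ 8^(8 + 1) + 2·8^2 + 8 + 4|_8 = 134217868 ⇒ 134217867
(6) 134217867|_8 = 8^(8 + 1) + 2·8^2 + 8 + 3 ↦ 9^(9 + 1) + 2·9^2 + 9 + 3|_9 = 3486784575 ⇒ 3486784574

ω^(ω + 1) + ω^2·2 + ω + 3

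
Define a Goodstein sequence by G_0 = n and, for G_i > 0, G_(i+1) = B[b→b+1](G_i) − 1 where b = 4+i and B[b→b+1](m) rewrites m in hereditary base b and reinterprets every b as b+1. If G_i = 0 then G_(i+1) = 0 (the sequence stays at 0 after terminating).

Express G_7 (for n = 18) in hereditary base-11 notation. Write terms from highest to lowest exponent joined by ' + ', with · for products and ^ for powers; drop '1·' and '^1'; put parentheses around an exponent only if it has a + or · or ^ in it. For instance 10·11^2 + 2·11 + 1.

i=0: 18 = 4^2 + 2 (b=4); 4→5: 5^2 + 2 = 27; 27−1 = 26
i=1: 26 = 5^2 + 1 (b=5); 5→6: 6^2 + 1 = 37; 37−1 = 36
i=2: 36 = 6^2 (b=6); 6→7: 7^2 = 49; 49−1 = 48
i=3: 48 = 6·7 + 6 (b=7); 7→8: 6·8 + 6 = 54; 54−1 = 53
i=4: 53 = 6·8 + 5 (b=8); 8→9: 6·9 + 5 = 59; 59−1 = 58
i=5: 58 = 6·9 + 4 (b=9); 9→10: 6·10 + 4 = 64; 64−1 = 63
i=6: 63 = 6·10 + 3 (b=10); 10→11: 6·11 + 3 = 69; 69−1 = 68
i=7: 68 = 6·11 + 2 (b=11); 11→12: 6·12 + 2 = 74; 74−1 = 73

6·11 + 2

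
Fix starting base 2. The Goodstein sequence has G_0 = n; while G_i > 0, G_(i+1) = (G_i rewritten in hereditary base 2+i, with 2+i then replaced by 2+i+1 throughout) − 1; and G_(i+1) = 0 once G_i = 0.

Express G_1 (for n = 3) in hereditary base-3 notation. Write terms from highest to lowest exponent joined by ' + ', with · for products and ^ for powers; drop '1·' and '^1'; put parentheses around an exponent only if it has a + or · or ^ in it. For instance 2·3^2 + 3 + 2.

3

step 0: 3 = 2 + 1; sub 3 for 2: 3 + 1; = 4; G_1 = 4−1 = 3
step 1: 3 = 3; sub 4 for 3: 4; = 4; G_2 = 4−1 = 3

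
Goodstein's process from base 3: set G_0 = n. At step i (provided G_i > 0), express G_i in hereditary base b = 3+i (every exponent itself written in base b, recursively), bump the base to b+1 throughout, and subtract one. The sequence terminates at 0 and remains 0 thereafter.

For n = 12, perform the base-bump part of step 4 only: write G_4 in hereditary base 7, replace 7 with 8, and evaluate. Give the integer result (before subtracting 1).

64

(0) 12|_3 = 3^2 + 3 ↦ 4^2 + 4|_4 = 20 ⇒ 19
(1) 19|_4 = 4^2 + 3 ↦ 5^2 + 3|_5 = 28 ⇒ 27
(2) 27|_5 = 5^2 + 2 ↦ 6^2 + 2|_6 = 38 ⇒ 37
(3) 37|_6 = 6^2 + 1 ↦ 7^2 + 1|_7 = 50 ⇒ 49
(4) 49|_7 = 7^2 ↦ 8^2|_8 = 64 ⇒ 63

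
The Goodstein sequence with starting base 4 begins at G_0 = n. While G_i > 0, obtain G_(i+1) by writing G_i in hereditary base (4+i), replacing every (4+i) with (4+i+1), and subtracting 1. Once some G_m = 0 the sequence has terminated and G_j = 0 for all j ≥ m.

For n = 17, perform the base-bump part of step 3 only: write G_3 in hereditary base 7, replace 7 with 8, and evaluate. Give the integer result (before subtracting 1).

step 0: 17 = 4^2 + 1; sub 5 for 4: 5^2 + 1; = 26; G_1 = 26−1 = 25
step 1: 25 = 5^2; sub 6 for 5: 6^2; = 36; G_2 = 36−1 = 35
step 2: 35 = 5·6 + 5; sub 7 for 6: 5·7 + 5; = 40; G_3 = 40−1 = 39
step 3: 39 = 5·7 + 4; sub 8 for 7: 5·8 + 4; = 44; G_4 = 44−1 = 43

44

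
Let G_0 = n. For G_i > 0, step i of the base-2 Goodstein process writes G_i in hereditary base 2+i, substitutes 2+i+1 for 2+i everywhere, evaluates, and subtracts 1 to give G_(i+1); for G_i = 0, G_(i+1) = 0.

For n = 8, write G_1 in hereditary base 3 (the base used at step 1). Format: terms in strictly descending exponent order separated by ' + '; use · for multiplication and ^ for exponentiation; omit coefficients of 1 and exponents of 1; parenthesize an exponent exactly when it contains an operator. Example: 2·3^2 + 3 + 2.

base 2: 8 = 2^(2 + 1); at 3: 3^(3 + 1) = 81; next = 80
base 3: 80 = 2·3^3 + 2·3^2 + 2·3 + 2; at 4: 2·4^4 + 2·4^2 + 2·4 + 2 = 554; next = 553

2·3^3 + 2·3^2 + 2·3 + 2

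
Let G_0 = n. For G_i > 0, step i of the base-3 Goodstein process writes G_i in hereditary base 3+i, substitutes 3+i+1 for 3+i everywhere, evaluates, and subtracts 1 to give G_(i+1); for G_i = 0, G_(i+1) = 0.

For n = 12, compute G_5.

63

step 0: 12 = 3^2 + 3; sub 4 for 3: 4^2 + 4; = 20; G_1 = 20−1 = 19
step 1: 19 = 4^2 + 3; sub 5 for 4: 5^2 + 3; = 28; G_2 = 28−1 = 27
step 2: 27 = 5^2 + 2; sub 6 for 5: 6^2 + 2; = 38; G_3 = 38−1 = 37
step 3: 37 = 6^2 + 1; sub 7 for 6: 7^2 + 1; = 50; G_4 = 50−1 = 49
step 4: 49 = 7^2; sub 8 for 7: 8^2; = 64; G_5 = 64−1 = 63
step 5: 63 = 7·8 + 7; sub 9 for 8: 7·9 + 7; = 70; G_6 = 70−1 = 69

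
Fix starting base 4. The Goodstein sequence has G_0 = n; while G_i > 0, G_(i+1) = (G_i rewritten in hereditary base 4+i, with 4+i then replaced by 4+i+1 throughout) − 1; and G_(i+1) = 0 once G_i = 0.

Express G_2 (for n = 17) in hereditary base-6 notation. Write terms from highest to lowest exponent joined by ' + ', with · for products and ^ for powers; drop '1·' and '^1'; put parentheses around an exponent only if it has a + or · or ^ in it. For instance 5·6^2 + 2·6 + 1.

5·6 + 5

step 0: 17 = 4^2 + 1; sub 5 for 4: 5^2 + 1; = 26; G_1 = 26−1 = 25
step 1: 25 = 5^2; sub 6 for 5: 6^2; = 36; G_2 = 36−1 = 35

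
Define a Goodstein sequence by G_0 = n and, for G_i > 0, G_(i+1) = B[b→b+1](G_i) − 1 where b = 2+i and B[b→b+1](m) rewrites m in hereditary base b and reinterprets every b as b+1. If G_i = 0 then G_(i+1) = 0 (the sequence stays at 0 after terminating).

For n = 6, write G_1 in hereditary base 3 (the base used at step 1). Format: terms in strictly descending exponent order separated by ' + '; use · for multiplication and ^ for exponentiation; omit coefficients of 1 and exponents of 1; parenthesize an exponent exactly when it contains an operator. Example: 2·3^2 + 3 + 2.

step 0: 6 = 2^2 + 2; sub 3 for 2: 3^3 + 3; = 30; G_1 = 30−1 = 29
step 1: 29 = 3^3 + 2; sub 4 for 3: 4^4 + 2; = 258; G_2 = 258−1 = 257

3^3 + 2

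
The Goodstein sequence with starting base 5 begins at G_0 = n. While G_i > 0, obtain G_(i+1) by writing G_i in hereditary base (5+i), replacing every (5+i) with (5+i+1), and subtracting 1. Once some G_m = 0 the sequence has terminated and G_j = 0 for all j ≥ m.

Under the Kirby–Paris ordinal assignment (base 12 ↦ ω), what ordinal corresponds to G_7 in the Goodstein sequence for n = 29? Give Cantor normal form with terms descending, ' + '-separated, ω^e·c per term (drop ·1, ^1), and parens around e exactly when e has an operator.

(0) 29|_5 = 5^2 + 4 ↦ 6^2 + 4|_6 = 40 ⇒ 39
(1) 39|_6 = 6^2 + 3 ↦ 7^2 + 3|_7 = 52 ⇒ 51
(2) 51|_7 = 7^2 + 2 ↦ 8^2 + 2|_8 = 66 ⇒ 65
(3) 65|_8 = 8^2 + 1 ↦ 9^2 + 1|_9 = 82 ⇒ 81
(4) 81|_9 = 9^2 ↦ 10^2|_10 = 100 ⇒ 99
(5) 99|_10 = 9·10 + 9 ↦ 9·11 + 9|_11 = 108 ⇒ 107
(6) 107|_11 = 9·11 + 8 ↦ 9·12 + 8|_12 = 116 ⇒ 115
(7) 115|_12 = 9·12 + 7 ↦ 9·13 + 7|_13 = 124 ⇒ 123

ω·9 + 7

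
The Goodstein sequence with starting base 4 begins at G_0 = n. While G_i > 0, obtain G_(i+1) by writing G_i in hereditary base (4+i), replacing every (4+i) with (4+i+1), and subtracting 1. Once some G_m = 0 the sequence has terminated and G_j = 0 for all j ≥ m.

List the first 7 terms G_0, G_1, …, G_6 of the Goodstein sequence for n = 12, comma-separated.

base 4: 12 = 3·4; at 5: 3·5 = 15; next = 14
base 5: 14 = 2·5 + 4; at 6: 2·6 + 4 = 16; next = 15
base 6: 15 = 2·6 + 3; at 7: 2·7 + 3 = 17; next = 16
base 7: 16 = 2·7 + 2; at 8: 2·8 + 2 = 18; next = 17
base 8: 17 = 2·8 + 1; at 9: 2·9 + 1 = 19; next = 18
base 9: 18 = 2·9; at 10: 2·10 = 20; next = 19

12, 14, 15, 16, 17, 18, 19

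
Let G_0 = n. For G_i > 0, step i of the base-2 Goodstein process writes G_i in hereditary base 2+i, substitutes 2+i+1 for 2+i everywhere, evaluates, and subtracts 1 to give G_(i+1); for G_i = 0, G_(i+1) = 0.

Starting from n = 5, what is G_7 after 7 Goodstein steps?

G_0 = 5. HB_2(5) = 2^2 + 1. Bump = 28. G_1 = 27.
G_1 = 27. HB_3(27) = 3^3. Bump = 256. G_2 = 255.
G_2 = 255. HB_4(255) = 3·4^3 + 3·4^2 + 3·4 + 3. Bump = 468. G_3 = 467.
G_3 = 467. HB_5(467) = 3·5^3 + 3·5^2 + 3·5 + 2. Bump = 776. G_4 = 775.
G_4 = 775. HB_6(775) = 3·6^3 + 3·6^2 + 3·6 + 1. Bump = 1198. G_5 = 1197.
G_5 = 1197. HB_7(1197) = 3·7^3 + 3·7^2 + 3·7. Bump = 1752. G_6 = 1751.
G_6 = 1751. HB_8(1751) = 3·8^3 + 3·8^2 + 2·8 + 7. Bump = 2455. G_7 = 2454.
G_7 = 2454. HB_9(2454) = 3·9^3 + 3·9^2 + 2·9 + 6. Bump = 3326. G_8 = 3325.

2454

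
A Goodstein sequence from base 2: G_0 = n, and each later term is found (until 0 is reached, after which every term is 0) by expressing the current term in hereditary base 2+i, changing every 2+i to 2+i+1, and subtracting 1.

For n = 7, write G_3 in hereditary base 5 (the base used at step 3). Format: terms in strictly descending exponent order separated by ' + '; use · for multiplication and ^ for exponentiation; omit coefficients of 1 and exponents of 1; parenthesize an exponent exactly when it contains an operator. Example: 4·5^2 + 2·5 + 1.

5^5 + 2

7 —HB2→ 2^2 + 2 + 1 —bump→ 3^3 + 3 + 1 = 31 —(−1)→ 30
30 —HB3→ 3^3 + 3 —bump→ 4^4 + 4 = 260 —(−1)→ 259
259 —HB4→ 4^4 + 3 —bump→ 5^5 + 3 = 3128 —(−1)→ 3127
3127 —HB5→ 5^5 + 2 —bump→ 6^6 + 2 = 46658 —(−1)→ 46657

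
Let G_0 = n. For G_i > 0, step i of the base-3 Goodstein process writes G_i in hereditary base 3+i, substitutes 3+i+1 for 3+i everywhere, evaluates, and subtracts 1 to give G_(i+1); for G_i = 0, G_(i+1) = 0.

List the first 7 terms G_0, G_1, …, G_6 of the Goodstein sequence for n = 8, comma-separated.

8 —HB3→ 2·3 + 2 —bump→ 2·4 + 2 = 10 —(−1)→ 9
9 —HB4→ 2·4 + 1 —bump→ 2·5 + 1 = 11 —(−1)→ 10
10 —HB5→ 2·5 —bump→ 2·6 = 12 —(−1)→ 11
11 —HB6→ 6 + 5 —bump→ 7 + 5 = 12 —(−1)→ 11
11 —HB7→ 7 + 4 —bump→ 8 + 4 = 12 —(−1)→ 11
11 —HB8→ 8 + 3 —bump→ 9 + 3 = 12 —(−1)→ 11

8, 9, 10, 11, 11, 11, 11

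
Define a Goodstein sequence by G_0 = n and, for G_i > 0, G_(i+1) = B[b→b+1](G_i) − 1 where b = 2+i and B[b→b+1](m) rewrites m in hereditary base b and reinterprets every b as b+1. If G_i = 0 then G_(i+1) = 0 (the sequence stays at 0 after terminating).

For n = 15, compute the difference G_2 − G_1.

1172

(0) 15|_2 = 2^(2 + 1) + 2^2 + 2 + 1 ↦ 3^(3 + 1) + 3^3 + 3 + 1|_3 = 112 ⇒ 111
(1) 111|_3 = 3^(3 + 1) + 3^3 + 3 ↦ 4^(4 + 1) + 4^4 + 4|_4 = 1284 ⇒ 1283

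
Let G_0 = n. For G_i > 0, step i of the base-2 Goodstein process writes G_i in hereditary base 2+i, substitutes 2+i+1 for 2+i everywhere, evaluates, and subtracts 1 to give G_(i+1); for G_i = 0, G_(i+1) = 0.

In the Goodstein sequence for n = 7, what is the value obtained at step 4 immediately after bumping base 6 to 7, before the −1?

823544

(0) 7|_2 = 2^2 + 2 + 1 ↦ 3^3 + 3 + 1|_3 = 31 ⇒ 30
(1) 30|_3 = 3^3 + 3 ↦ 4^4 + 4|_4 = 260 ⇒ 259
(2) 259|_4 = 4^4 + 3 ↦ 5^5 + 3|_5 = 3128 ⇒ 3127
(3) 3127|_5 = 5^5 + 2 ↦ 6^6 + 2|_6 = 46658 ⇒ 46657
(4) 46657|_6 = 6^6 + 1 ↦ 7^7 + 1|_7 = 823544 ⇒ 823543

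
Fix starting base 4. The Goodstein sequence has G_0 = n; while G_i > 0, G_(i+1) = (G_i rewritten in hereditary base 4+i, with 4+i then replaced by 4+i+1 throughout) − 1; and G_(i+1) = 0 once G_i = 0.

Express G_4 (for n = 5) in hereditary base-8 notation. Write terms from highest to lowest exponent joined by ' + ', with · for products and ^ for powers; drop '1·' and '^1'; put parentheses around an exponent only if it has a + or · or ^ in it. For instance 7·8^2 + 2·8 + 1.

3

[0] 5 ≡ 4 + 1 (base 4). Lift 5: 6. −1: 5.
[1] 5 ≡ 5 (base 5). Lift 6: 6. −1: 5.
[2] 5 ≡ 5 (base 6). Lift 7: 5. −1: 4.
[3] 4 ≡ 4 (base 7). Lift 8: 4. −1: 3.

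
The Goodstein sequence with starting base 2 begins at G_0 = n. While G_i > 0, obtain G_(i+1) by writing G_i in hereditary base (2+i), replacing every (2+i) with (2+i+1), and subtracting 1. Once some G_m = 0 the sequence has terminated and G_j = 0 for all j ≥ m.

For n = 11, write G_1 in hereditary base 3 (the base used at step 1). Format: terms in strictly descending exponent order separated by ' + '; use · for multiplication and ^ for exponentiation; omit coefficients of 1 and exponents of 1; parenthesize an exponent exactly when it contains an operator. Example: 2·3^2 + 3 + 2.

3^(3 + 1) + 3

step 0: 11 = 2^(2 + 1) + 2 + 1; sub 3 for 2: 3^(3 + 1) + 3 + 1; = 85; G_1 = 85−1 = 84
step 1: 84 = 3^(3 + 1) + 3; sub 4 for 3: 4^(4 + 1) + 4; = 1028; G_2 = 1028−1 = 1027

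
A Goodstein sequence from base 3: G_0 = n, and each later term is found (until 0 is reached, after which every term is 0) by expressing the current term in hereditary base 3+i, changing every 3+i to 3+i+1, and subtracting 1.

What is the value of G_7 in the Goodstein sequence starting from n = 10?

i=0: 10 = 3^2 + 1 (b=3); 3→4: 4^2 + 1 = 17; 17−1 = 16
i=1: 16 = 4^2 (b=4); 4→5: 5^2 = 25; 25−1 = 24
i=2: 24 = 4·5 + 4 (b=5); 5→6: 4·6 + 4 = 28; 28−1 = 27
i=3: 27 = 4·6 + 3 (b=6); 6→7: 4·7 + 3 = 31; 31−1 = 30
i=4: 30 = 4·7 + 2 (b=7); 7→8: 4·8 + 2 = 34; 34−1 = 33
i=5: 33 = 4·8 + 1 (b=8); 8→9: 4·9 + 1 = 37; 37−1 = 36
i=6: 36 = 4·9 (b=9); 9→10: 4·10 = 40; 40−1 = 39
i=7: 39 = 3·10 + 9 (b=10); 10→11: 3·11 + 9 = 42; 42−1 = 41

39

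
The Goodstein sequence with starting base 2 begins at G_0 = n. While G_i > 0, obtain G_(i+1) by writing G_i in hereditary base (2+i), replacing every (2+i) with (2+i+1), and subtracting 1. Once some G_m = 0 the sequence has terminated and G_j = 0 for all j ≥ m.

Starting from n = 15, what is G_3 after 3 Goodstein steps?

G_0=15  [base 2] 2^(2 + 1) + 2^2 + 2 + 1  →[2↦3]→  3^(3 + 1) + 3^3 + 3 + 1 = 112  −1 ⇒ G_1=111
G_1=111  [base 3] 3^(3 + 1) + 3^3 + 3  →[3↦4]→  4^(4 + 1) + 4^4 + 4 = 1284  −1 ⇒ G_2=1283
G_2=1283  [base 4] 4^(4 + 1) + 4^4 + 3  →[4↦5]→  5^(5 + 1) + 5^5 + 3 = 18753  −1 ⇒ G_3=18752
G_3=18752  [base 5] 5^(5 + 1) + 5^5 + 2  →[5↦6]→  6^(6 + 1) + 6^6 + 2 = 326594  −1 ⇒ G_4=326593

18752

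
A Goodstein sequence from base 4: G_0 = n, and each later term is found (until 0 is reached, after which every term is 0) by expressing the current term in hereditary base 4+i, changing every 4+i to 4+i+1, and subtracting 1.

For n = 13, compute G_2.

step 0: 13 = 3·4 + 1; sub 5 for 4: 3·5 + 1; = 16; G_1 = 16−1 = 15
step 1: 15 = 3·5; sub 6 for 5: 3·6; = 18; G_2 = 18−1 = 17
step 2: 17 = 2·6 + 5; sub 7 for 6: 2·7 + 5; = 19; G_3 = 19−1 = 18

17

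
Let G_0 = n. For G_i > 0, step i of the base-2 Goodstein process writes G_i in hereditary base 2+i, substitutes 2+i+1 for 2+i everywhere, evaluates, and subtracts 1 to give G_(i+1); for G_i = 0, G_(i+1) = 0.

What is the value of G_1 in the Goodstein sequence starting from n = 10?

G_0=10  [base 2] 2^(2 + 1) + 2  →[2↦3]→  3^(3 + 1) + 3 = 84  −1 ⇒ G_1=83
G_1=83  [base 3] 3^(3 + 1) + 2  →[3↦4]→  4^(4 + 1) + 2 = 1026  −1 ⇒ G_2=1025

83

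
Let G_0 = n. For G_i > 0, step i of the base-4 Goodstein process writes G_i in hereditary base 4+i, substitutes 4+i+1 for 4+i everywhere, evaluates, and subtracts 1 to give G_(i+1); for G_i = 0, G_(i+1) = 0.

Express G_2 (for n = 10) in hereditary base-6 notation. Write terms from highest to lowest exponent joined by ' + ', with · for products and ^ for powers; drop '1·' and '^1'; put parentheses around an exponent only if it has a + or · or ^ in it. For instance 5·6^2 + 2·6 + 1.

G_0=10  [base 4] 2·4 + 2  →[4↦5]→  2·5 + 2 = 12  −1 ⇒ G_1=11
G_1=11  [base 5] 2·5 + 1  →[5↦6]→  2·6 + 1 = 13  −1 ⇒ G_2=12
G_2=12  [base 6] 2·6  →[6↦7]→  2·7 = 14  −1 ⇒ G_3=13

2·6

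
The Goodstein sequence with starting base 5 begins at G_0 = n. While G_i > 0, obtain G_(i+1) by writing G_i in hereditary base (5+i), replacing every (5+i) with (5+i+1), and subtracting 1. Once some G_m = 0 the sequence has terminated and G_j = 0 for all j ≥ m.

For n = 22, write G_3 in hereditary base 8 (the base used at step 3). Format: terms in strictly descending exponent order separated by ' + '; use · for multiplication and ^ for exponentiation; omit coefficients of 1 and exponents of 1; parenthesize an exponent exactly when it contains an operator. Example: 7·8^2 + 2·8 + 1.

base 5: 22 = 4·5 + 2; at 6: 4·6 + 2 = 26; next = 25
base 6: 25 = 4·6 + 1; at 7: 4·7 + 1 = 29; next = 28
base 7: 28 = 4·7; at 8: 4·8 = 32; next = 31
base 8: 31 = 3·8 + 7; at 9: 3·9 + 7 = 34; next = 33

3·8 + 7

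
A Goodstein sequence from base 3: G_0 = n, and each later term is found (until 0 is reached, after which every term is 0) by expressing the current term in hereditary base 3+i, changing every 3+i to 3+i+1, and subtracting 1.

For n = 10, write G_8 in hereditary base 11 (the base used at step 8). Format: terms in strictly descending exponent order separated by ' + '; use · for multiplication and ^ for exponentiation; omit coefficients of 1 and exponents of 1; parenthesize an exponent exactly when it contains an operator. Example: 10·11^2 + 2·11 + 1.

base 3: 10 = 3^2 + 1; at 4: 4^2 + 1 = 17; next = 16
base 4: 16 = 4^2; at 5: 5^2 = 25; next = 24
base 5: 24 = 4·5 + 4; at 6: 4·6 + 4 = 28; next = 27
base 6: 27 = 4·6 + 3; at 7: 4·7 + 3 = 31; next = 30
base 7: 30 = 4·7 + 2; at 8: 4·8 + 2 = 34; next = 33
base 8: 33 = 4·8 + 1; at 9: 4·9 + 1 = 37; next = 36
base 9: 36 = 4·9; at 10: 4·10 = 40; next = 39
base 10: 39 = 3·10 + 9; at 11: 3·11 + 9 = 42; next = 41
base 11: 41 = 3·11 + 8; at 12: 3·12 + 8 = 44; next = 43

3·11 + 8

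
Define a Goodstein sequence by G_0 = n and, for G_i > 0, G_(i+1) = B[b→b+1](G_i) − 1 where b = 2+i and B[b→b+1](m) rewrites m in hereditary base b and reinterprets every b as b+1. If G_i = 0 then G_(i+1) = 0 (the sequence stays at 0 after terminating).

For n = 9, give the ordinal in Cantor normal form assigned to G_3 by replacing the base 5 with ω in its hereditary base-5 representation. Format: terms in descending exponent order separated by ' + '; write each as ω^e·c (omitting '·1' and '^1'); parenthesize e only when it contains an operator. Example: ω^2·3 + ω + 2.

step 0: 9 = 2^(2 + 1) + 1; sub 3 for 2: 3^(3 + 1) + 1; = 82; G_1 = 82−1 = 81
step 1: 81 = 3^(3 + 1); sub 4 for 3: 4^(4 + 1); = 1024; G_2 = 1024−1 = 1023
step 2: 1023 = 3·4^4 + 3·4^3 + 3·4^2 + 3·4 + 3; sub 5 for 4: 3·5^5 + 3·5^3 + 3·5^2 + 3·5 + 3; = 9843; G_3 = 9843−1 = 9842
step 3: 9842 = 3·5^5 + 3·5^3 + 3·5^2 + 3·5 + 2; sub 6 for 5: 3·6^6 + 3·6^3 + 3·6^2 + 3·6 + 2; = 140744; G_4 = 140744−1 = 140743

ω^ω·3 + ω^3·3 + ω^2·3 + ω·3 + 2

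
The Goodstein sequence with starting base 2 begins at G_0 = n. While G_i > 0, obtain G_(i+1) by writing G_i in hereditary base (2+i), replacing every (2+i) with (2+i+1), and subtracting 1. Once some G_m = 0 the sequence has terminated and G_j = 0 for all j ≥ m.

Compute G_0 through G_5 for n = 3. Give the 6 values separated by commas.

3, 3, 3, 2, 1, 0

step 0: 3 = 2 + 1; sub 3 for 2: 3 + 1; = 4; G_1 = 4−1 = 3
step 1: 3 = 3; sub 4 for 3: 4; = 4; G_2 = 4−1 = 3
step 2: 3 = 3; sub 5 for 4: 3; = 3; G_3 = 3−1 = 2
step 3: 2 = 2; sub 6 for 5: 2; = 2; G_4 = 2−1 = 1
step 4: 1 = 1; sub 7 for 6: 1; = 1; G_5 = 1−1 = 0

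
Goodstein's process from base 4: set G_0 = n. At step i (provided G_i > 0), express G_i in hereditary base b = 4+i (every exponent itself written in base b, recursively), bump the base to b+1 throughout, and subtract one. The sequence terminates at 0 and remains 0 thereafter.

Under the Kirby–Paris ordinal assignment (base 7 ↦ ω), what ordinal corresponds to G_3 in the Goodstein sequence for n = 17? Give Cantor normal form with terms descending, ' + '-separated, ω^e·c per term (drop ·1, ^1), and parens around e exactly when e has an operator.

G_0 = 17. HB_4(17) = 4^2 + 1. Bump = 26. G_1 = 25.
G_1 = 25. HB_5(25) = 5^2. Bump = 36. G_2 = 35.
G_2 = 35. HB_6(35) = 5·6 + 5. Bump = 40. G_3 = 39.
G_3 = 39. HB_7(39) = 5·7 + 4. Bump = 44. G_4 = 43.

ω·5 + 4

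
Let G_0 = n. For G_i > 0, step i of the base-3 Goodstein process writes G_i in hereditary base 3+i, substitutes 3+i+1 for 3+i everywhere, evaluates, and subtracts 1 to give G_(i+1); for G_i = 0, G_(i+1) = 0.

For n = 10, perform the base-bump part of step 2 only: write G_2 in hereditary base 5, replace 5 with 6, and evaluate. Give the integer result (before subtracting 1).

28

[0] 10 ≡ 3^2 + 1 (base 3). Lift 4: 17. −1: 16.
[1] 16 ≡ 4^2 (base 4). Lift 5: 25. −1: 24.
[2] 24 ≡ 4·5 + 4 (base 5). Lift 6: 28. −1: 27.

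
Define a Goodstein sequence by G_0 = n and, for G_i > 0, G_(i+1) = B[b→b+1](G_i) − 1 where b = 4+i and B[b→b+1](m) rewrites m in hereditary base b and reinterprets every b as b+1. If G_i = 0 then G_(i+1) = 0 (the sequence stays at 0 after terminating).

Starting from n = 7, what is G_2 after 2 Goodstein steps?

i=0: 7 = 4 + 3 (b=4); 4→5: 5 + 3 = 8; 8−1 = 7
i=1: 7 = 5 + 2 (b=5); 5→6: 6 + 2 = 8; 8−1 = 7

7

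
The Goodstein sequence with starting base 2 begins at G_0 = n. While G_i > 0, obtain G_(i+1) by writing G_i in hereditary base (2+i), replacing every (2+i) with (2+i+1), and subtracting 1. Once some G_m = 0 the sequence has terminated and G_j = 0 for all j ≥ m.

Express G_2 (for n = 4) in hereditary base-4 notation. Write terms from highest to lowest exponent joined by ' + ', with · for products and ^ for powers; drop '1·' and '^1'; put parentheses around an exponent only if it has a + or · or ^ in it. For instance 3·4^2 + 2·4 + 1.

2·4^2 + 2·4 + 1

G_0=4  [base 2] 2^2  →[2↦3]→  3^3 = 27  −1 ⇒ G_1=26
G_1=26  [base 3] 2·3^2 + 2·3 + 2  →[3↦4]→  2·4^2 + 2·4 + 2 = 42  −1 ⇒ G_2=41
G_2=41  [base 4] 2·4^2 + 2·4 + 1  →[4↦5]→  2·5^2 + 2·5 + 1 = 61  −1 ⇒ G_3=60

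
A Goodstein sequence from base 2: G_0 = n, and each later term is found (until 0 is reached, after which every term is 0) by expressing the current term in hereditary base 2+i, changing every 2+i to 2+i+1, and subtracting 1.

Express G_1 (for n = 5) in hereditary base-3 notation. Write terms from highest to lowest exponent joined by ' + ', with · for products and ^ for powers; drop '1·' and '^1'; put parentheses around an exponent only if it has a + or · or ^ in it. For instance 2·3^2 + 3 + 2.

3^3

(0) 5|_2 = 2^2 + 1 ↦ 3^3 + 1|_3 = 28 ⇒ 27
(1) 27|_3 = 3^3 ↦ 4^4|_4 = 256 ⇒ 255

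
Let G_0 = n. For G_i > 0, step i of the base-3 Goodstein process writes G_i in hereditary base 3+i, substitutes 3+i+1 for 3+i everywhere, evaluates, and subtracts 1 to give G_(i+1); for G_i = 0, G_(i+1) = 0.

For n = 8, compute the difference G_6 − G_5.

0

i=0: 8 = 2·3 + 2 (b=3); 3→4: 2·4 + 2 = 10; 10−1 = 9
i=1: 9 = 2·4 + 1 (b=4); 4→5: 2·5 + 1 = 11; 11−1 = 10
i=2: 10 = 2·5 (b=5); 5→6: 2·6 = 12; 12−1 = 11
i=3: 11 = 6 + 5 (b=6); 6→7: 7 + 5 = 12; 12−1 = 11
i=4: 11 = 7 + 4 (b=7); 7→8: 8 + 4 = 12; 12−1 = 11
i=5: 11 = 8 + 3 (b=8); 8→9: 9 + 3 = 12; 12−1 = 11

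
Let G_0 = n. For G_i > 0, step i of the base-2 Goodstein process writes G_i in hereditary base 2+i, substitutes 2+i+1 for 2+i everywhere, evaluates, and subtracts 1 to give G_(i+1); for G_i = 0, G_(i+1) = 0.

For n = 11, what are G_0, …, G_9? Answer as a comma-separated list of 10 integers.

11, 84, 1027, 15627, 279937, 5764801, 134217727, 2749609302, 70077777775, 1997331745490

[0] 11 ≡ 2^(2 + 1) + 2 + 1 (base 2). Lift 3: 85. −1: 84.
[1] 84 ≡ 3^(3 + 1) + 3 (base 3). Lift 4: 1028. −1: 1027.
[2] 1027 ≡ 4^(4 + 1) + 3 (base 4). Lift 5: 15628. −1: 15627.
[3] 15627 ≡ 5^(5 + 1) + 2 (base 5). Lift 6: 279938. −1: 279937.
[4] 279937 ≡ 6^(6 + 1) + 1 (base 6). Lift 7: 5764802. −1: 5764801.
[5] 5764801 ≡ 7^(7 + 1) (base 7). Lift 8: 134217728. −1: 134217727.
[6] 134217727 ≡ 7·8^8 + 7·8^7 + 7·8^6 + 7·8^5 + 7·8^4 + 7·8^3 + 7·8^2 + 7·8 + 7 (base 8). Lift 9: 2749609303. −1: 2749609302.
[7] 2749609302 ≡ 7·9^9 + 7·9^7 + 7·9^6 + 7·9^5 + 7·9^4 + 7·9^3 + 7·9^2 + 7·9 + 6 (base 9). Lift 10: 70077777776. −1: 70077777775.
[8] 70077777775 ≡ 7·10^10 + 7·10^7 + 7·10^6 + 7·10^5 + 7·10^4 + 7·10^3 + 7·10^2 + 7·10 + 5 (base 10). Lift 11: 1997331745491. −1: 1997331745490.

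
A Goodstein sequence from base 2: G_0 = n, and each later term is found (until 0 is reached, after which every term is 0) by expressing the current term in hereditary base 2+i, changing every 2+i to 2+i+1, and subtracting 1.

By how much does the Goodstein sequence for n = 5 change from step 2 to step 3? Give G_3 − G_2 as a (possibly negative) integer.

base 2: 5 = 2^2 + 1; at 3: 3^3 + 1 = 28; next = 27
base 3: 27 = 3^3; at 4: 4^4 = 256; next = 255
base 4: 255 = 3·4^3 + 3·4^2 + 3·4 + 3; at 5: 3·5^3 + 3·5^2 + 3·5 + 3 = 468; next = 467

212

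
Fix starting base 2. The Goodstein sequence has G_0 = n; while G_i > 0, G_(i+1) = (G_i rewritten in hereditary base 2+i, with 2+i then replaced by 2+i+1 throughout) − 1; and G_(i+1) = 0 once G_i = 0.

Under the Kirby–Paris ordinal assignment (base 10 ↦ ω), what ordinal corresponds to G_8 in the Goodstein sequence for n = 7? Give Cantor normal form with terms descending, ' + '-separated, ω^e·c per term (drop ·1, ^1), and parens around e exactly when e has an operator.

base 2: 7 = 2^2 + 2 + 1; at 3: 3^3 + 3 + 1 = 31; next = 30
base 3: 30 = 3^3 + 3; at 4: 4^4 + 4 = 260; next = 259
base 4: 259 = 4^4 + 3; at 5: 5^5 + 3 = 3128; next = 3127
base 5: 3127 = 5^5 + 2; at 6: 6^6 + 2 = 46658; next = 46657
base 6: 46657 = 6^6 + 1; at 7: 7^7 + 1 = 823544; next = 823543
base 7: 823543 = 7^7; at 8: 8^8 = 16777216; next = 16777215
base 8: 16777215 = 7·8^7 + 7·8^6 + 7·8^5 + 7·8^4 + 7·8^3 + 7·8^2 + 7·8 + 7; at 9: 7·9^7 + 7·9^6 + 7·9^5 + 7·9^4 + 7·9^3 + 7·9^2 + 7·9 + 7 = 37665880; next = 37665879
base 9: 37665879 = 7·9^7 + 7·9^6 + 7·9^5 + 7·9^4 + 7·9^3 + 7·9^2 + 7·9 + 6; at 10: 7·10^7 + 7·10^6 + 7·10^5 + 7·10^4 + 7·10^3 + 7·10^2 + 7·10 + 6 = 77777776; next = 77777775
base 10: 77777775 = 7·10^7 + 7·10^6 + 7·10^5 + 7·10^4 + 7·10^3 + 7·10^2 + 7·10 + 5; at 11: 7·11^7 + 7·11^6 + 7·11^5 + 7·11^4 + 7·11^3 + 7·11^2 + 7·11 + 5 = 150051214; next = 150051213

ω^7·7 + ω^6·7 + ω^5·7 + ω^4·7 + ω^3·7 + ω^2·7 + ω·7 + 5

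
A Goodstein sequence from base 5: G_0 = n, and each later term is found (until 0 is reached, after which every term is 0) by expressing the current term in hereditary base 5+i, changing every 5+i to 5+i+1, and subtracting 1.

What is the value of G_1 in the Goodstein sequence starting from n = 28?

38

G_0 = 28. HB_5(28) = 5^2 + 3. Bump = 39. G_1 = 38.
G_1 = 38. HB_6(38) = 6^2 + 2. Bump = 51. G_2 = 50.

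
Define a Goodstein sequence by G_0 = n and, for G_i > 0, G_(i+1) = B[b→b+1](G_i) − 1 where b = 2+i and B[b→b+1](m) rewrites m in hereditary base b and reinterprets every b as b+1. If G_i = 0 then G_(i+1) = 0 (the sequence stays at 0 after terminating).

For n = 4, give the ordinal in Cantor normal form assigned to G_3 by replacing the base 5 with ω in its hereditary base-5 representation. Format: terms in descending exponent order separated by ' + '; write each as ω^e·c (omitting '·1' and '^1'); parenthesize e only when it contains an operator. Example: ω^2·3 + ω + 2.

ω^2·2 + ω·2

i=0: 4 = 2^2 (b=2); 2→3: 3^3 = 27; 27−1 = 26
i=1: 26 = 2·3^2 + 2·3 + 2 (b=3); 3→4: 2·4^2 + 2·4 + 2 = 42; 42−1 = 41
i=2: 41 = 2·4^2 + 2·4 + 1 (b=4); 4→5: 2·5^2 + 2·5 + 1 = 61; 61−1 = 60
i=3: 60 = 2·5^2 + 2·5 (b=5); 5→6: 2·6^2 + 2·6 = 84; 84−1 = 83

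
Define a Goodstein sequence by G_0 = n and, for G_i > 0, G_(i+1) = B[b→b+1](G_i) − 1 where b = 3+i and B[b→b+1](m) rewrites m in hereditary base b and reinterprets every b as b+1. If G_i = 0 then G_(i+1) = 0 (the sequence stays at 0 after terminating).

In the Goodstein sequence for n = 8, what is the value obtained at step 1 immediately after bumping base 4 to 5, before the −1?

11

8 —HB3→ 2·3 + 2 —bump→ 2·4 + 2 = 10 —(−1)→ 9
9 —HB4→ 2·4 + 1 —bump→ 2·5 + 1 = 11 —(−1)→ 10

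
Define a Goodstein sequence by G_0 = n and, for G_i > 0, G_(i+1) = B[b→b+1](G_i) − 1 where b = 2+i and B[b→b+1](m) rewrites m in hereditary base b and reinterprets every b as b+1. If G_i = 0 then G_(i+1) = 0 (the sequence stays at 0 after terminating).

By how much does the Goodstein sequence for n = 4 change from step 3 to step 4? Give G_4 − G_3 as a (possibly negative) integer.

[0] 4 ≡ 2^2 (base 2). Lift 3: 27. −1: 26.
[1] 26 ≡ 2·3^2 + 2·3 + 2 (base 3). Lift 4: 42. −1: 41.
[2] 41 ≡ 2·4^2 + 2·4 + 1 (base 4). Lift 5: 61. −1: 60.
[3] 60 ≡ 2·5^2 + 2·5 (base 5). Lift 6: 84. −1: 83.

23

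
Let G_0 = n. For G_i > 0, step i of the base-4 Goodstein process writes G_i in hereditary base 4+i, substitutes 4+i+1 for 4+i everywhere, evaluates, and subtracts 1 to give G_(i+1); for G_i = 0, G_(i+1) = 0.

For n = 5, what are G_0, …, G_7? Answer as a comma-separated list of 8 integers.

base 4: 5 = 4 + 1; at 5: 5 + 1 = 6; next = 5
base 5: 5 = 5; at 6: 6 = 6; next = 5
base 6: 5 = 5; at 7: 5 = 5; next = 4
base 7: 4 = 4; at 8: 4 = 4; next = 3
base 8: 3 = 3; at 9: 3 = 3; next = 2
base 9: 2 = 2; at 10: 2 = 2; next = 1
base 10: 1 = 1; at 11: 1 = 1; next = 0

5, 5, 5, 4, 3, 2, 1, 0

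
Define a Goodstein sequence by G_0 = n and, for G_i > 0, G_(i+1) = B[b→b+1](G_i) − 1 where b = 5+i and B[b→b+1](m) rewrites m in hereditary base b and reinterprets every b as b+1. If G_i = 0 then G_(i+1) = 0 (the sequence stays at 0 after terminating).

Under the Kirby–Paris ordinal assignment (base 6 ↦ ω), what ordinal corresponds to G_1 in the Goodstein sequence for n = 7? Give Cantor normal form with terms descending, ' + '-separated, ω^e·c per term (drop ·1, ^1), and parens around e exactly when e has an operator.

ω + 1

7 —HB5→ 5 + 2 —bump→ 6 + 2 = 8 —(−1)→ 7
7 —HB6→ 6 + 1 —bump→ 7 + 1 = 8 —(−1)→ 7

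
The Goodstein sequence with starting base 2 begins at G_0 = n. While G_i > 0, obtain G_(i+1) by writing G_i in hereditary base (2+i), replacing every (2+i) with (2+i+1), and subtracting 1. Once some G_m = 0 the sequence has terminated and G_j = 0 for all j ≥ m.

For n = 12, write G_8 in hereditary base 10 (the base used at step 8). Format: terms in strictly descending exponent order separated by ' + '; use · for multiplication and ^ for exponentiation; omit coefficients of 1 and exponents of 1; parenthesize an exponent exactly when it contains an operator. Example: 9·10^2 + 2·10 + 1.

10^(10 + 1) + 2·10^2 + 10 + 1

G_0 = 12. HB_2(12) = 2^(2 + 1) + 2^2. Bump = 108. G_1 = 107.
G_1 = 107. HB_3(107) = 3^(3 + 1) + 2·3^2 + 2·3 + 2. Bump = 1066. G_2 = 1065.
G_2 = 1065. HB_4(1065) = 4^(4 + 1) + 2·4^2 + 2·4 + 1. Bump = 15686. G_3 = 15685.
G_3 = 15685. HB_5(15685) = 5^(5 + 1) + 2·5^2 + 2·5. Bump = 280020. G_4 = 280019.
G_4 = 280019. HB_6(280019) = 6^(6 + 1) + 2·6^2 + 6 + 5. Bump = 5764911. G_5 = 5764910.
G_5 = 5764910. HB_7(5764910) = 7^(7 + 1) + 2·7^2 + 7 + 4. Bump = 134217868. G_6 = 134217867.
G_6 = 134217867. HB_8(134217867) = 8^(8 + 1) + 2·8^2 + 8 + 3. Bump = 3486784575. G_7 = 3486784574.
G_7 = 3486784574. HB_9(3486784574) = 9^(9 + 1) + 2·9^2 + 9 + 2. Bump = 100000000212. G_8 = 100000000211.
G_8 = 100000000211. HB_10(100000000211) = 10^(10 + 1) + 2·10^2 + 10 + 1. Bump = 3138428376975. G_9 = 3138428376974.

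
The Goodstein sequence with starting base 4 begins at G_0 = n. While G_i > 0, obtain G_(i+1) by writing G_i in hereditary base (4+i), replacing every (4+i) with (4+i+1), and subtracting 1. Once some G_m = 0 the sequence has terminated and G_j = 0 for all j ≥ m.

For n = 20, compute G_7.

step 0: 20 = 4^2 + 4; sub 5 for 4: 5^2 + 5; = 30; G_1 = 30−1 = 29
step 1: 29 = 5^2 + 4; sub 6 for 5: 6^2 + 4; = 40; G_2 = 40−1 = 39
step 2: 39 = 6^2 + 3; sub 7 for 6: 7^2 + 3; = 52; G_3 = 52−1 = 51
step 3: 51 = 7^2 + 2; sub 8 for 7: 8^2 + 2; = 66; G_4 = 66−1 = 65
step 4: 65 = 8^2 + 1; sub 9 for 8: 9^2 + 1; = 82; G_5 = 82−1 = 81
step 5: 81 = 9^2; sub 10 for 9: 10^2; = 100; G_6 = 100−1 = 99
step 6: 99 = 9·10 + 9; sub 11 for 10: 9·11 + 9; = 108; G_7 = 108−1 = 107
step 7: 107 = 9·11 + 8; sub 12 for 11: 9·12 + 8; = 116; G_8 = 116−1 = 115

107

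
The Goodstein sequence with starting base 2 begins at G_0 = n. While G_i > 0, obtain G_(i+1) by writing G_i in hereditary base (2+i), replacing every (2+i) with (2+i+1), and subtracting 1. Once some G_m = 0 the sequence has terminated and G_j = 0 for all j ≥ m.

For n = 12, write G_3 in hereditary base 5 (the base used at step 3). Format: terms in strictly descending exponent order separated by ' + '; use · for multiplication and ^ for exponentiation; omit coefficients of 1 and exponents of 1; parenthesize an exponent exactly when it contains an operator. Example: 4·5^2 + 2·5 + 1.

i=0: 12 = 2^(2 + 1) + 2^2 (b=2); 2→3: 3^(3 + 1) + 3^3 = 108; 108−1 = 107
i=1: 107 = 3^(3 + 1) + 2·3^2 + 2·3 + 2 (b=3); 3→4: 4^(4 + 1) + 2·4^2 + 2·4 + 2 = 1066; 1066−1 = 1065
i=2: 1065 = 4^(4 + 1) + 2·4^2 + 2·4 + 1 (b=4); 4→5: 5^(5 + 1) + 2·5^2 + 2·5 + 1 = 15686; 15686−1 = 15685
i=3: 15685 = 5^(5 + 1) + 2·5^2 + 2·5 (b=5); 5→6: 6^(6 + 1) + 2·6^2 + 2·6 = 280020; 280020−1 = 280019

5^(5 + 1) + 2·5^2 + 2·5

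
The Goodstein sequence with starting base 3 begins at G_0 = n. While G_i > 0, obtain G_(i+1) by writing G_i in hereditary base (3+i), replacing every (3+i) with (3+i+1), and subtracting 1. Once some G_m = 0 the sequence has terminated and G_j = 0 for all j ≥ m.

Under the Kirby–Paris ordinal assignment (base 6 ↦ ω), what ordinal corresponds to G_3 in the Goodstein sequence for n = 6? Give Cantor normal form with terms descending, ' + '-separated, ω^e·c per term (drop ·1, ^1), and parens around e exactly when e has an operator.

ω + 1

G_0=6  [base 3] 2·3  →[3↦4]→  2·4 = 8  −1 ⇒ G_1=7
G_1=7  [base 4] 4 + 3  →[4↦5]→  5 + 3 = 8  −1 ⇒ G_2=7
G_2=7  [base 5] 5 + 2  →[5↦6]→  6 + 2 = 8  −1 ⇒ G_3=7
G_3=7  [base 6] 6 + 1  →[6↦7]→  7 + 1 = 8  −1 ⇒ G_4=7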